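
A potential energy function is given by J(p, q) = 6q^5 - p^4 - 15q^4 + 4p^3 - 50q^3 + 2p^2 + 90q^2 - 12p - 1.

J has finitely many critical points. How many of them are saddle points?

J separates as a function of p plus a function of q, so ∇J=0 decouples.
∂J/∂p = -4(p - 3)(p - 1)(p + 1) = 0 at p ∈ {-1, 1, 3}; ∂J/∂q = 30q(q - 3)(q - 1)(q + 2) = 0 at q ∈ {-2, 0, 1, 3}.
The Hessian is diagonal: diag(J_pp, J_qq). Second derivatives: J_pp(-1)=-32, J_pp(1)=16, J_pp(3)=-32; J_qq(-2)=-900, J_qq(0)=180, J_qq(1)=-180, J_qq(3)=900.
Saddle points occur where the two diagonal entries have opposite signs: (-1, 0), (-1, 3), (1, -2), (1, 1), (3, 0), (3, 3). Count: 6.

6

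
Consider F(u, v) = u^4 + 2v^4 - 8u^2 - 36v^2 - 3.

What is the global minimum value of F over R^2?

-181

F(u,v) separates as P(u) + Q(v) − 3, so its minimum is min P + min Q − 3.
P'(u) = 4u(u - 2)(u + 2) vanishes at u ∈ {-2, 0, 2}; Q'(v) = 8v(v - 3)(v + 3) vanishes at v ∈ {-3, 0, 3}.
Local minima of P (where P''>0): P(-2)=-16, P(2)=-16. Local minima of Q: Q(-3)=-162, Q(3)=-162.
So the global minimum of F is P(-2) + Q(-3) − 3 = -16 − 162 − 3 = -181, attained at (-2, -3).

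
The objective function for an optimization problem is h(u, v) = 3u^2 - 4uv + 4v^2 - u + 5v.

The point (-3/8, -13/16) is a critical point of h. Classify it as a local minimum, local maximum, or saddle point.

The Hessian of h is constant: H = [[6, -4], [-4, 8]].
det(H) = 6·8 − (-4)² = 32.
det(H) > 0 and tr(H) = 14 > 0, so H is positive definite and the point is a local minimum.

local minimum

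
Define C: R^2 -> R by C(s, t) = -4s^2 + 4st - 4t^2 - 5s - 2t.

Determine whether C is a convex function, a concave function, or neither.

concave

C is quadratic, so its Hessian is the constant matrix H = [[-8, 4], [4, -8]].
det(H) = 48, tr(H) = -16.
det(H) > 0 and tr(H) < 0, so H is negative definite everywhere: concave.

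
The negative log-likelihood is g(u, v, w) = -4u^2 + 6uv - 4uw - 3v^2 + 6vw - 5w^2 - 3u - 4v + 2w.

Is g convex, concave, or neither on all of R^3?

g is quadratic, so its Hessian is the constant matrix H = [[-8, 6, -4], [6, -6, 6], [-4, 6, -10]].
Leading principal minors: -8, 12, -24.
Signs alternate −, +, − ⇒ H ≺ 0 ⇒ concave.

concave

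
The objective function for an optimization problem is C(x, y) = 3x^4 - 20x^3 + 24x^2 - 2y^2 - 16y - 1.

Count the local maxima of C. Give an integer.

C separates as a function of x plus a function of y, so ∇C=0 decouples.
∂C/∂x = 12x(x - 4)(x - 1) = 0 at x ∈ {0, 1, 4}; ∂C/∂y = -4(y + 4) = 0 at y ∈ {-4}.
The Hessian is diagonal: diag(C_xx, C_yy). Second derivatives: C_xx(0)=48, C_xx(1)=-36, C_xx(4)=144; C_yy(-4)=-4.
Local maxima occur where both diagonal entries negative: (1, -4). Count: 1.

1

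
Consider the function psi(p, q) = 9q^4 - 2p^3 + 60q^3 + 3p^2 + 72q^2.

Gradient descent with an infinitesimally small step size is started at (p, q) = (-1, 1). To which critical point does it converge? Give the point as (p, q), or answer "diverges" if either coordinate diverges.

(0, 0)

psi is separable, so gradient descent decouples: p follows -∂psi/∂p, q follows -∂psi/∂q.
∂psi/∂p = -6p(p - 1); at p=-1 this is -12, so p increases.
∂psi/∂q = 36q(q + 1)(q + 4); at q=1 this is 360, so q decreases.
p converges to its nearest critical value 0 (a local min of the p-part); q converges to 0. The iterate converges to (0, 0).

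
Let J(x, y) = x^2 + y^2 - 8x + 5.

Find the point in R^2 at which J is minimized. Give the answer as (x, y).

J(x,y) separates as P(x) + Q(y) + 5, so its minimum is min P + min Q + 5.
P'(x) = 2x - 8 vanishes at x ∈ {4}; Q'(y) = 2y vanishes at y ∈ {0}.
Local minima of P (where P''>0): P(4)=-16. Local minima of Q: Q(0)=0.
So the global minimum of J is P(4) + Q(0) + 5 = -16 + 0 + 5 = -11, attained at (4, 0).

(4, 0)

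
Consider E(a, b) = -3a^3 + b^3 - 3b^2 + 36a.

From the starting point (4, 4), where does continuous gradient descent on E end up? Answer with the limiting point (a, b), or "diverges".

E is separable, so gradient descent decouples: a follows -∂E/∂a, b follows -∂E/∂b.
∂E/∂a = -9(a - 2)(a + 2); at a=4 this is -108, so a increases.
∂E/∂b = 3b(b - 2); at b=4 this is 24, so b decreases.
The a-coordinate has no critical point in that direction and runs off to infinity.

diverges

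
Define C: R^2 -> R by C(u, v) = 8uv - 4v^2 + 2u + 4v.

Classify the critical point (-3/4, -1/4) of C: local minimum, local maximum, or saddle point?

saddle point

The Hessian of C is constant: H = [[0, 8], [8, -8]].
det(H) = 0·(-8) − 8² = -64.
Since det(H) < 0, H is indefinite and the critical point is a saddle point.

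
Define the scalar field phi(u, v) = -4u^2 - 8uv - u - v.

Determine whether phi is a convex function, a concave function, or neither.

neither

phi is quadratic, so its Hessian is the constant matrix H = [[-8, -8], [-8, 0]].
det(H) = -64, tr(H) = -8.
det(H) < 0, so H is indefinite: neither convex nor concave.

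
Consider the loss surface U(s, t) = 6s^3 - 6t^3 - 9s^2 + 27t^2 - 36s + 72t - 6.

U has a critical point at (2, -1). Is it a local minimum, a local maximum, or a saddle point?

The mixed partial ∂²U/∂s∂t is 0, so the Hessian at any point is diag(U_ss, U_tt) = diag(18(2s - 1), 18(-2t + 3)).
At (2, -1): H = diag(54, 90).
Both eigenvalues are positive, so H is positive definite: a local minimum.

local minimum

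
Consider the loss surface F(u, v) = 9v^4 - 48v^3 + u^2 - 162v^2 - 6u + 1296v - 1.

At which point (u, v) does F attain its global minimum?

F(u,v) separates as P(u) + Q(v) − 1, so its minimum is min P + min Q − 1.
P'(u) = 2u - 6 vanishes at u ∈ {3}; Q'(v) = 36(v - 4)(v - 3)(v + 3) vanishes at v ∈ {-3, 3, 4}.
Local minima of P (where P''>0): P(3)=-9. Local minima of Q: Q(-3)=-3321, Q(4)=1824.
So the global minimum of F is P(3) + Q(-3) − 1 = -9 − 3321 − 1 = -3331, attained at (3, -3).

(3, -3)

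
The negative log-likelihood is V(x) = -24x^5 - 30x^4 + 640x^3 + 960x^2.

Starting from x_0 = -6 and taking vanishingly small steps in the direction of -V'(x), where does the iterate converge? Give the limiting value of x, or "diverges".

V'(x) = -120x(x - 4)(x + 1)(x + 4), so V'(-6) = -72000.
Gradient descent moves in the -V' direction, i.e. x is increasing.
The nearest critical point in that direction is x = -4, where V'' = 11520 > 0 (a local minimum). The iterate converges there.

-4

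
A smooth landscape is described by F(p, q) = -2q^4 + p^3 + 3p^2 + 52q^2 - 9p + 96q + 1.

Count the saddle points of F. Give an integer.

3

F separates as a function of p plus a function of q, so ∇F=0 decouples.
∂F/∂p = 3(p - 1)(p + 3) = 0 at p ∈ {-3, 1}; ∂F/∂q = -8(q - 4)(q + 1)(q + 3) = 0 at q ∈ {-3, -1, 4}.
The Hessian is diagonal: diag(F_pp, F_qq). Second derivatives: F_pp(-3)=-12, F_pp(1)=12; F_qq(-3)=-112, F_qq(-1)=80, F_qq(4)=-280.
Saddle points occur where the two diagonal entries have opposite signs: (-3, -1), (1, -3), (1, 4). Count: 3.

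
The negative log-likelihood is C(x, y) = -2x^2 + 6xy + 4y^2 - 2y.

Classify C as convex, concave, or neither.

neither

C is quadratic, so its Hessian is the constant matrix H = [[-4, 6], [6, 8]].
det(H) = -68, tr(H) = 4.
det(H) < 0, so H is indefinite: neither convex nor concave.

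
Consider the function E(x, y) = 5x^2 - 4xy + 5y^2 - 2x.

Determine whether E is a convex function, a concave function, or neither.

convex

E is quadratic, so its Hessian is the constant matrix H = [[10, -4], [-4, 10]].
det(H) = 84, tr(H) = 20.
det(H) > 0 and tr(H) > 0, so H is positive definite everywhere: convex.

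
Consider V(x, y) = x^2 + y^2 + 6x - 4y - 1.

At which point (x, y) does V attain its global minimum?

V(x,y) separates as P(x) + Q(y) − 1, so its minimum is min P + min Q − 1.
P'(x) = 2x + 6 vanishes at x ∈ {-3}; Q'(y) = 2y - 4 vanishes at y ∈ {2}.
Local minima of P (where P''>0): P(-3)=-9. Local minima of Q: Q(2)=-4.
So the global minimum of V is P(-3) + Q(2) − 1 = -9 − 4 − 1 = -14, attained at (-3, 2).

(-3, 2)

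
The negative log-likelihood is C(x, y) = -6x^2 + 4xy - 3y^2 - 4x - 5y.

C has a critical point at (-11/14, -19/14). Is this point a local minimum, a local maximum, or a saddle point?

local maximum

The Hessian of C is constant: H = [[-12, 4], [4, -6]].
det(H) = (-12)·(-6) − 4² = 56.
det(H) > 0 and tr(H) = -18 < 0, so H is negative definite and the point is a local maximum.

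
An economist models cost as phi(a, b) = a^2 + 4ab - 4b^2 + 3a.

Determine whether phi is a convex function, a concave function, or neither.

neither

phi is quadratic, so its Hessian is the constant matrix H = [[2, 4], [4, -8]].
det(H) = -32, tr(H) = -6.
det(H) < 0, so H is indefinite: neither convex nor concave.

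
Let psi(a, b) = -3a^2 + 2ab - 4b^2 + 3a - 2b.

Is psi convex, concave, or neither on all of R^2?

concave

psi is quadratic, so its Hessian is the constant matrix H = [[-6, 2], [2, -8]].
det(H) = 44, tr(H) = -14.
det(H) > 0 and tr(H) < 0, so H is negative definite everywhere: concave.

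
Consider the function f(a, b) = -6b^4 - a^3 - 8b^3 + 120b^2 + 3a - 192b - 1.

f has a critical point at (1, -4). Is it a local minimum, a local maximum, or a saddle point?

local maximum

The mixed partial ∂²f/∂a∂b is 0, so the Hessian at any point is diag(f_aa, f_bb) = diag(-6a, 24(-3b^2 - 2b + 10)).
At (1, -4): H = diag(-6, -720).
Both eigenvalues are negative, so H is negative definite: a local maximum.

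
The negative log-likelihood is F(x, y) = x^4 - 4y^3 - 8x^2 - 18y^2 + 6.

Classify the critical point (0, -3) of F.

The mixed partial ∂²F/∂x∂y is 0, so the Hessian at any point is diag(F_xx, F_yy) = diag(4(3x^2 - 4), -12(2y + 3)).
At (0, -3): H = diag(-16, 36).
The eigenvalues have opposite signs, so H is indefinite: a saddle point.

saddle point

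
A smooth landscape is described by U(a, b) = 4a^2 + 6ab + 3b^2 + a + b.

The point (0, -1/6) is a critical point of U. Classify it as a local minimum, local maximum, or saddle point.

The Hessian of U is constant: H = [[8, 6], [6, 6]].
det(H) = 8·6 − 6² = 12.
det(H) > 0 and tr(H) = 14 > 0, so H is positive definite and the point is a local minimum.

local minimum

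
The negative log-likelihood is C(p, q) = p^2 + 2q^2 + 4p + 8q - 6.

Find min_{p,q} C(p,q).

C(p,q) separates as A(p) + B(q) − 6, so its minimum is min A + min B − 6.
A'(p) = 2p + 4 vanishes at p ∈ {-2}; B'(q) = 4q + 8 vanishes at q ∈ {-2}.
Local minima of A (where A''>0): A(-2)=-4. Local minima of B: B(-2)=-8.
So the global minimum of C is A(-2) + B(-2) − 6 = -4 − 8 − 6 = -18, attained at (-2, -2).

-18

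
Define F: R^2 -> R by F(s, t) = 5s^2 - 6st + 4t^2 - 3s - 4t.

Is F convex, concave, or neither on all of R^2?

convex

F is quadratic, so its Hessian is the constant matrix H = [[10, -6], [-6, 8]].
det(H) = 44, tr(H) = 18.
det(H) > 0 and tr(H) > 0, so H is positive definite everywhere: convex.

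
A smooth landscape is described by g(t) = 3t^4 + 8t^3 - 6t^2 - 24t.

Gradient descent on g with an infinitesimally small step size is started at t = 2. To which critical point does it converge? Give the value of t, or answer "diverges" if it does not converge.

1

g'(t) = 12(t - 1)(t + 1)(t + 2), so g'(2) = 144.
Gradient descent moves in the -g' direction, i.e. t is decreasing.
The nearest critical point in that direction is t = 1, where g'' = 72 > 0 (a local minimum). The iterate converges there.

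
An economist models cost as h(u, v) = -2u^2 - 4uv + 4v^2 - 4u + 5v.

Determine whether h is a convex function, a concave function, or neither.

neither

h is quadratic, so its Hessian is the constant matrix H = [[-4, -4], [-4, 8]].
det(H) = -48, tr(H) = 4.
det(H) < 0, so H is indefinite: neither convex nor concave.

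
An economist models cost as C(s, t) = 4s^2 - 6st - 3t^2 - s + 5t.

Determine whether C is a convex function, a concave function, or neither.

C is quadratic, so its Hessian is the constant matrix H = [[8, -6], [-6, -6]].
det(H) = -84, tr(H) = 2.
det(H) < 0, so H is indefinite: neither convex nor concave.

neither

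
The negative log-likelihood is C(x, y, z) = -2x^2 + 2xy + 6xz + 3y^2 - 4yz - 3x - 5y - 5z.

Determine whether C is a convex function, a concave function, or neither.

C is quadratic, so its Hessian is the constant matrix H = [[-4, 2, 6], [2, 6, -4], [6, -4, 0]].
Leading principal minors: -4, -28, -248.
Neither pattern holds ⇒ H is indefinite ⇒ neither convex nor concave.

neither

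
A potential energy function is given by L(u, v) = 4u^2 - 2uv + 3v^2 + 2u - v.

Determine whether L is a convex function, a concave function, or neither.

L is quadratic, so its Hessian is the constant matrix H = [[8, -2], [-2, 6]].
det(H) = 44, tr(H) = 14.
det(H) > 0 and tr(H) > 0, so H is positive definite everywhere: convex.

convex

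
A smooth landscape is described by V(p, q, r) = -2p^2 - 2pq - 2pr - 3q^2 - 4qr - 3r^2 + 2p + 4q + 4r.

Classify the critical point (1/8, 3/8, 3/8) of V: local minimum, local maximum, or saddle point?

local maximum

The Hessian is constant: H = [[-4, -2, -2], [-2, -6, -4], [-2, -4, -6]].
Leading principal minors: Δ₁ = -4, Δ₂ = 20, Δ₃ = -64.
The minors alternate sign starting negative (−, +, −), so H is negative definite: a local maximum.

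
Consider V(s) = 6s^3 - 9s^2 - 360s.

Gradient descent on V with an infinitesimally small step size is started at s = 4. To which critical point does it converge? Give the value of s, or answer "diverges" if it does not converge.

5

V'(s) = 18(s - 5)(s + 4), so V'(4) = -144.
Gradient descent moves in the -V' direction, i.e. s is increasing.
The nearest critical point in that direction is s = 5, where V'' = 162 > 0 (a local minimum). The iterate converges there.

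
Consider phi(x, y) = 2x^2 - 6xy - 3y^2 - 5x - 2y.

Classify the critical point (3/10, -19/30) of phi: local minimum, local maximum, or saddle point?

The Hessian of phi is constant: H = [[4, -6], [-6, -6]].
det(H) = 4·(-6) − (-6)² = -60.
Since det(H) < 0, H is indefinite and the critical point is a saddle point.

saddle point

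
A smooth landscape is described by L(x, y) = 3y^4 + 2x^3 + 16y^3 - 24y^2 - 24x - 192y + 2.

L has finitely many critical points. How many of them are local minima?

2

L separates as a function of x plus a function of y, so ∇L=0 decouples.
∂L/∂x = 6(x - 2)(x + 2) = 0 at x ∈ {-2, 2}; ∂L/∂y = 12(y - 2)(y + 2)(y + 4) = 0 at y ∈ {-4, -2, 2}.
The Hessian is diagonal: diag(L_xx, L_yy). Second derivatives: L_xx(-2)=-24, L_xx(2)=24; L_yy(-4)=144, L_yy(-2)=-96, L_yy(2)=288.
Local minima occur where both diagonal entries positive: (2, -4), (2, 2). Count: 2.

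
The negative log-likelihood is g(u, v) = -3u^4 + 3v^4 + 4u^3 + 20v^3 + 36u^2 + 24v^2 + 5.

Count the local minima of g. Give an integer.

g separates as a function of u plus a function of v, so ∇g=0 decouples.
∂g/∂u = -12u(u - 3)(u + 2) = 0 at u ∈ {-2, 0, 3}; ∂g/∂v = 12v(v + 1)(v + 4) = 0 at v ∈ {-4, -1, 0}.
The Hessian is diagonal: diag(g_uu, g_vv). Second derivatives: g_uu(-2)=-120, g_uu(0)=72, g_uu(3)=-180; g_vv(-4)=144, g_vv(-1)=-36, g_vv(0)=48.
Local minima occur where both diagonal entries positive: (0, -4), (0, 0). Count: 2.

2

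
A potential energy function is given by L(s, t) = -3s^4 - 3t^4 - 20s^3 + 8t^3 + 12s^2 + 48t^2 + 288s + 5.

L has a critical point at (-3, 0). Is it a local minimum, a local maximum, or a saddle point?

local minimum

The mixed partial ∂²L/∂s∂t is 0, so the Hessian at any point is diag(L_ss, L_tt) = diag(12(-3s^2 - 10s + 2), 12(-3t^2 + 4t + 8)).
At (-3, 0): H = diag(60, 96).
Both eigenvalues are positive, so H is positive definite: a local minimum.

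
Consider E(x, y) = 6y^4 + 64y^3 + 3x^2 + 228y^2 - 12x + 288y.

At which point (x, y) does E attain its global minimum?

(2, -1)

E(x,y) separates as P(x) + Q(y), so its minimum is min P + min Q.
P'(x) = 6x - 12 vanishes at x ∈ {2}; Q'(y) = 24(y + 1)(y + 3)(y + 4) vanishes at y ∈ {-4, -3, -1}.
Local minima of P (where P''>0): P(2)=-12. Local minima of Q: Q(-4)=-64, Q(-1)=-118.
So the global minimum of E is P(2) + Q(-1) = -12 − 118 = -130, attained at (2, -1).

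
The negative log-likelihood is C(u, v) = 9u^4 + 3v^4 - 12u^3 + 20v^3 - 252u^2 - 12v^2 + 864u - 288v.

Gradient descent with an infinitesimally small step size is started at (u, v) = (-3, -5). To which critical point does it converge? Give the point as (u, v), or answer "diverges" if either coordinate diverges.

C is separable, so gradient descent decouples: u follows -∂C/∂u, v follows -∂C/∂v.
∂C/∂u = 36(u - 3)(u - 2)(u + 4); at u=-3 this is 1080, so u decreases.
∂C/∂v = 12(v - 2)(v + 3)(v + 4); at v=-5 this is -168, so v increases.
u converges to its nearest critical value -4 (a local min of the u-part); v converges to -4. The iterate converges to (-4, -4).

(-4, -4)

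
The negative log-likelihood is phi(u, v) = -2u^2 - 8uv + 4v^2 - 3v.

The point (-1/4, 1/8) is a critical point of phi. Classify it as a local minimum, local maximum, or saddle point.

saddle point

The Hessian of phi is constant: H = [[-4, -8], [-8, 8]].
det(H) = (-4)·8 − (-8)² = -96.
Since det(H) < 0, H is indefinite and the critical point is a saddle point.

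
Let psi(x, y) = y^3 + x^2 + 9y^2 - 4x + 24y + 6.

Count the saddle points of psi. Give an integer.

psi separates as a function of x plus a function of y, so ∇psi=0 decouples.
∂psi/∂x = 2(x - 2) = 0 at x ∈ {2}; ∂psi/∂y = 3(y + 2)(y + 4) = 0 at y ∈ {-4, -2}.
The Hessian is diagonal: diag(psi_xx, psi_yy). Second derivatives: psi_xx(2)=2; psi_yy(-4)=-6, psi_yy(-2)=6.
Saddle points occur where the two diagonal entries have opposite signs: (2, -4). Count: 1.

1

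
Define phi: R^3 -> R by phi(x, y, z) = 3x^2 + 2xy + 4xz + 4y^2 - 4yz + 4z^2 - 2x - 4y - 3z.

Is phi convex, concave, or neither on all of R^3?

convex

phi is quadratic, so its Hessian is the constant matrix H = [[6, 2, 4], [2, 8, -4], [4, -4, 8]].
Leading principal minors: 6, 44, 64.
All positive ⇒ H ≻ 0 ⇒ convex.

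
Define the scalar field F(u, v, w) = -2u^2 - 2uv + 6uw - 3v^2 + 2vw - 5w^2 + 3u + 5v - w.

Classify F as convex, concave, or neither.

F is quadratic, so its Hessian is the constant matrix H = [[-4, -2, 6], [-2, -6, 2], [6, 2, -10]].
Leading principal minors: -4, 20, -16.
Signs alternate −, +, − ⇒ H ≺ 0 ⇒ concave.

concave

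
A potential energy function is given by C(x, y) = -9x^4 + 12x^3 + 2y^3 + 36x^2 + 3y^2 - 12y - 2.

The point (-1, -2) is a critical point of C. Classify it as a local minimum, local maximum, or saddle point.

The mixed partial ∂²C/∂x∂y is 0, so the Hessian at any point is diag(C_xx, C_yy) = diag(36(-3x^2 + 2x + 2), 6(2y + 1)).
At (-1, -2): H = diag(-108, -18).
Both eigenvalues are negative, so H is negative definite: a local maximum.

local maximum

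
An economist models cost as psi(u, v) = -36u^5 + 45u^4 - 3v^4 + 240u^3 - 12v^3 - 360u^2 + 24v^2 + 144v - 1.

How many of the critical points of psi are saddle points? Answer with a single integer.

6

psi separates as a function of u plus a function of v, so ∇psi=0 decouples.
∂psi/∂u = -180u(u - 2)(u - 1)(u + 2) = 0 at u ∈ {-2, 0, 1, 2}; ∂psi/∂v = -12(v - 2)(v + 2)(v + 3) = 0 at v ∈ {-3, -2, 2}.
The Hessian is diagonal: diag(psi_uu, psi_vv). Second derivatives: psi_uu(-2)=4320, psi_uu(0)=-720, psi_uu(1)=540, psi_uu(2)=-1440; psi_vv(-3)=-60, psi_vv(-2)=48, psi_vv(2)=-240.
Saddle points occur where the two diagonal entries have opposite signs: (-2, -3), (-2, 2), (0, -2), (1, -3), (1, 2), (2, -2). Count: 6.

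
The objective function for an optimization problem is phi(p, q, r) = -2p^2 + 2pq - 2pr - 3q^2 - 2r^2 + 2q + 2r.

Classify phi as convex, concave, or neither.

concave

phi is quadratic, so its Hessian is the constant matrix H = [[-4, 2, -2], [2, -6, 0], [-2, 0, -4]].
Leading principal minors: -4, 20, -56.
Signs alternate −, +, − ⇒ H ≺ 0 ⇒ concave.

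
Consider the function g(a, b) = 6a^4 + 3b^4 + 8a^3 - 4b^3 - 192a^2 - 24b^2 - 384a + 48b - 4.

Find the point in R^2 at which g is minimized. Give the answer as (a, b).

g(a,b) separates as P(a) + Q(b) − 4, so its minimum is min P + min Q − 4.
P'(a) = 24(a - 4)(a + 1)(a + 4) vanishes at a ∈ {-4, -1, 4}; Q'(b) = 12(b - 2)(b - 1)(b + 2) vanishes at b ∈ {-2, 1, 2}.
Local minima of P (where P''>0): P(-4)=-512, P(4)=-2560. Local minima of Q: Q(-2)=-112, Q(2)=16.
So the global minimum of g is P(4) + Q(-2) − 4 = -2560 − 112 − 4 = -2676, attained at (4, -2).

(4, -2)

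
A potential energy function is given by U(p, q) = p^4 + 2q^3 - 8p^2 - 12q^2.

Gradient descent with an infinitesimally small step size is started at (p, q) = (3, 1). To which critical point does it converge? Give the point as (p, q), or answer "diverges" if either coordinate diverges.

(2, 4)

U is separable, so gradient descent decouples: p follows -∂U/∂p, q follows -∂U/∂q.
∂U/∂p = 4p(p - 2)(p + 2); at p=3 this is 60, so p decreases.
∂U/∂q = 6q(q - 4); at q=1 this is -18, so q increases.
p converges to its nearest critical value 2 (a local min of the p-part); q converges to 4. The iterate converges to (2, 4).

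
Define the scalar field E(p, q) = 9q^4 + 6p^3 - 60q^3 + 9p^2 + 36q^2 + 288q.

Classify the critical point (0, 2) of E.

The mixed partial ∂²E/∂p∂q is 0, so the Hessian at any point is diag(E_pp, E_qq) = diag(18(2p + 1), 36(3q^2 - 10q + 2)).
At (0, 2): H = diag(18, -216).
The eigenvalues have opposite signs, so H is indefinite: a saddle point.

saddle point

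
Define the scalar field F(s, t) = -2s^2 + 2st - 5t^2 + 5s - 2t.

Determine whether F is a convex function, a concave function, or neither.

concave

F is quadratic, so its Hessian is the constant matrix H = [[-4, 2], [2, -10]].
det(H) = 36, tr(H) = -14.
det(H) > 0 and tr(H) < 0, so H is negative definite everywhere: concave.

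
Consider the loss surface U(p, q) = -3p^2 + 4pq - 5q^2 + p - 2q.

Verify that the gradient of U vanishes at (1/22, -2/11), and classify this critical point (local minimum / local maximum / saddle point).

local maximum

∇U = (-6p + 4q + 1, 4p - 10q - 2); substituting (1/22, -2/11) gives ∇U = (0, 0), so (1/22, -2/11) is indeed a critical point.
The Hessian of U is constant: H = [[-6, 4], [4, -10]].
det(H) = (-6)·(-10) − 4² = 44.
det(H) > 0 and tr(H) = -16 < 0, so H is negative definite and the point is a local maximum.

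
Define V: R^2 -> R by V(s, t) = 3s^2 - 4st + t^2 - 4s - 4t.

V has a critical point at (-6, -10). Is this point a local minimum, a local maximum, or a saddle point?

The Hessian of V is constant: H = [[6, -4], [-4, 2]].
det(H) = 6·2 − (-4)² = -4.
Since det(H) < 0, H is indefinite and the critical point is a saddle point.

saddle point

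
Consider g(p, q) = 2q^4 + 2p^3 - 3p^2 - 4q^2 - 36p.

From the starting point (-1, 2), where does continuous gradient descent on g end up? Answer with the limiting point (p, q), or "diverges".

g is separable, so gradient descent decouples: p follows -∂g/∂p, q follows -∂g/∂q.
∂g/∂p = 6(p - 3)(p + 2); at p=-1 this is -24, so p increases.
∂g/∂q = 8q(q - 1)(q + 1); at q=2 this is 48, so q decreases.
p converges to its nearest critical value 3 (a local min of the p-part); q converges to 1. The iterate converges to (3, 1).

(3, 1)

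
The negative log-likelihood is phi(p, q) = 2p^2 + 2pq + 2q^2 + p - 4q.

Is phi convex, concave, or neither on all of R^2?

phi is quadratic, so its Hessian is the constant matrix H = [[4, 2], [2, 4]].
det(H) = 12, tr(H) = 8.
det(H) > 0 and tr(H) > 0, so H is positive definite everywhere: convex.

convex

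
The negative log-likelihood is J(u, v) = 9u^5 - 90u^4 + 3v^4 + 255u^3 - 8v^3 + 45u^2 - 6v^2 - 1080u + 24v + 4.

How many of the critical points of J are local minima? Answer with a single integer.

4

J separates as a function of u plus a function of v, so ∇J=0 decouples.
∂J/∂u = 45(u - 4)(u - 3)(u - 2)(u + 1) = 0 at u ∈ {-1, 2, 3, 4}; ∂J/∂v = 12(v - 2)(v - 1)(v + 1) = 0 at v ∈ {-1, 1, 2}.
The Hessian is diagonal: diag(J_uu, J_vv). Second derivatives: J_uu(-1)=-2700, J_uu(2)=270, J_uu(3)=-180, J_uu(4)=450; J_vv(-1)=72, J_vv(1)=-24, J_vv(2)=36.
Local minima occur where both diagonal entries positive: (2, -1), (2, 2), (4, -1), (4, 2). Count: 4.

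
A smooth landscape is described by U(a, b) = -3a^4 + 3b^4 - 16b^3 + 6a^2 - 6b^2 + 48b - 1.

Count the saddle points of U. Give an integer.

5

U separates as a function of a plus a function of b, so ∇U=0 decouples.
∂U/∂a = -12a(a - 1)(a + 1) = 0 at a ∈ {-1, 0, 1}; ∂U/∂b = 12(b - 4)(b - 1)(b + 1) = 0 at b ∈ {-1, 1, 4}.
The Hessian is diagonal: diag(U_aa, U_bb). Second derivatives: U_aa(-1)=-24, U_aa(0)=12, U_aa(1)=-24; U_bb(-1)=120, U_bb(1)=-72, U_bb(4)=180.
Saddle points occur where the two diagonal entries have opposite signs: (-1, -1), (-1, 4), (0, 1), (1, -1), (1, 4). Count: 5.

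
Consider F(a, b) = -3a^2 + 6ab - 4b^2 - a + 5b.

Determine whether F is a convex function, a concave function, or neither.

F is quadratic, so its Hessian is the constant matrix H = [[-6, 6], [6, -8]].
det(H) = 12, tr(H) = -14.
det(H) > 0 and tr(H) < 0, so H is negative definite everywhere: concave.

concave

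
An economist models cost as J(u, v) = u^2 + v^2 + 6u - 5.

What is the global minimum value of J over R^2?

J(u,v) separates as P(u) + Q(v) − 5, so its minimum is min P + min Q − 5.
P'(u) = 2u + 6 vanishes at u ∈ {-3}; Q'(v) = 2v vanishes at v ∈ {0}.
Local minima of P (where P''>0): P(-3)=-9. Local minima of Q: Q(0)=0.
So the global minimum of J is P(-3) + Q(0) − 5 = -9 + 0 − 5 = -14, attained at (-3, 0).

-14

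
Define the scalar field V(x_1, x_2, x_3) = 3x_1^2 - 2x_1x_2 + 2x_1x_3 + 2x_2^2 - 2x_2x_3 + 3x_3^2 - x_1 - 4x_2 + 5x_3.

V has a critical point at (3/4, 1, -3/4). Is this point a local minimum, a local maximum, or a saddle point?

local minimum

The Hessian is constant: H = [[6, -2, 2], [-2, 4, -2], [2, -2, 6]].
Leading principal minors: Δ₁ = 6, Δ₂ = 20, Δ₃ = 96.
All leading minors are positive, so H is positive definite: a local minimum.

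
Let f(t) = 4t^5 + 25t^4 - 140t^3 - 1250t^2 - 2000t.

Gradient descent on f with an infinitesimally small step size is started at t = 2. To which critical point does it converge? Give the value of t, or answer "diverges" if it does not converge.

f'(t) = 20(t - 5)(t + 1)(t + 4)(t + 5), so f'(2) = -7560.
Gradient descent moves in the -f' direction, i.e. t is increasing.
The nearest critical point in that direction is t = 5, where f'' = 10800 > 0 (a local minimum). The iterate converges there.

5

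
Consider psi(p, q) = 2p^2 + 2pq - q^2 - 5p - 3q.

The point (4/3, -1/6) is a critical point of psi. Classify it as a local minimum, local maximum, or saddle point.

The Hessian of psi is constant: H = [[4, 2], [2, -2]].
det(H) = 4·(-2) − 2² = -12.
Since det(H) < 0, H is indefinite and the critical point is a saddle point.

saddle point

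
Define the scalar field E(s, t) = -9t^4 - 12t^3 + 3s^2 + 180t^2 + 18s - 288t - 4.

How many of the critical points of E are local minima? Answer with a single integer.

E separates as a function of s plus a function of t, so ∇E=0 decouples.
∂E/∂s = 6(s + 3) = 0 at s ∈ {-3}; ∂E/∂t = -36(t - 2)(t - 1)(t + 4) = 0 at t ∈ {-4, 1, 2}.
The Hessian is diagonal: diag(E_ss, E_tt). Second derivatives: E_ss(-3)=6; E_tt(-4)=-1080, E_tt(1)=180, E_tt(2)=-216.
Local minima occur where both diagonal entries positive: (-3, 1). Count: 1.

1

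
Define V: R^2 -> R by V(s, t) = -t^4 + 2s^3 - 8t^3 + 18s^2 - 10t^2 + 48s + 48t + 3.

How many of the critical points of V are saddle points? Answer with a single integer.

3

V separates as a function of s plus a function of t, so ∇V=0 decouples.
∂V/∂s = 6(s + 2)(s + 4) = 0 at s ∈ {-4, -2}; ∂V/∂t = -4(t - 1)(t + 3)(t + 4) = 0 at t ∈ {-4, -3, 1}.
The Hessian is diagonal: diag(V_ss, V_tt). Second derivatives: V_ss(-4)=-12, V_ss(-2)=12; V_tt(-4)=-20, V_tt(-3)=16, V_tt(1)=-80.
Saddle points occur where the two diagonal entries have opposite signs: (-4, -3), (-2, -4), (-2, 1). Count: 3.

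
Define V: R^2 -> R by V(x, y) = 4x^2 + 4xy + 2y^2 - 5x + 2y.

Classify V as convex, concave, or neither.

convex

V is quadratic, so its Hessian is the constant matrix H = [[8, 4], [4, 4]].
det(H) = 16, tr(H) = 12.
det(H) > 0 and tr(H) > 0, so H is positive definite everywhere: convex.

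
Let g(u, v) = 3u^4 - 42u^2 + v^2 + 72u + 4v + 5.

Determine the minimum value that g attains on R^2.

g(u,v) separates as P(u) + Q(v) + 5, so its minimum is min P + min Q + 5.
P'(u) = 12(u - 2)(u - 1)(u + 3) vanishes at u ∈ {-3, 1, 2}; Q'(v) = 2v + 4 vanishes at v ∈ {-2}.
Local minima of P (where P''>0): P(-3)=-351, P(2)=24. Local minima of Q: Q(-2)=-4.
So the global minimum of g is P(-3) + Q(-2) + 5 = -351 − 4 + 5 = -350, attained at (-3, -2).

-350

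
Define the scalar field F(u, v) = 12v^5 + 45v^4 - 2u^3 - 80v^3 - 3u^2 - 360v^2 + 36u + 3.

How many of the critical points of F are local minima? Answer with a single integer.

2

F separates as a function of u plus a function of v, so ∇F=0 decouples.
∂F/∂u = -6(u - 2)(u + 3) = 0 at u ∈ {-3, 2}; ∂F/∂v = 60v(v - 2)(v + 2)(v + 3) = 0 at v ∈ {-3, -2, 0, 2}.
The Hessian is diagonal: diag(F_uu, F_vv). Second derivatives: F_uu(-3)=30, F_uu(2)=-30; F_vv(-3)=-900, F_vv(-2)=480, F_vv(0)=-720, F_vv(2)=2400.
Local minima occur where both diagonal entries positive: (-3, -2), (-3, 2). Count: 2.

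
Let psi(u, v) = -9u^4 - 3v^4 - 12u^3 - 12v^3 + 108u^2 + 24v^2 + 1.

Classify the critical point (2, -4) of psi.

The mixed partial ∂²psi/∂u∂v is 0, so the Hessian at any point is diag(psi_uu, psi_vv) = diag(36(-3u^2 - 2u + 6), 12(-3v^2 - 6v + 4)).
At (2, -4): H = diag(-360, -240).
Both eigenvalues are negative, so H is negative definite: a local maximum.

local maximum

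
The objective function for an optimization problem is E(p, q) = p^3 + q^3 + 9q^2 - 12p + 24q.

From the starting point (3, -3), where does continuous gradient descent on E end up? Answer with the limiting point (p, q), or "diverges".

(2, -2)

E is separable, so gradient descent decouples: p follows -∂E/∂p, q follows -∂E/∂q.
∂E/∂p = 3(p - 2)(p + 2); at p=3 this is 15, so p decreases.
∂E/∂q = 3(q + 2)(q + 4); at q=-3 this is -3, so q increases.
p converges to its nearest critical value 2 (a local min of the p-part); q converges to -2. The iterate converges to (2, -2).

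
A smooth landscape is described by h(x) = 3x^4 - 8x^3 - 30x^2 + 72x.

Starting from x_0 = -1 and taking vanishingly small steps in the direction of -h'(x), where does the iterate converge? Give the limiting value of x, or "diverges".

h'(x) = 12(x - 3)(x - 1)(x + 2), so h'(-1) = 96.
Gradient descent moves in the -h' direction, i.e. x is decreasing.
The nearest critical point in that direction is x = -2, where h'' = 180 > 0 (a local minimum). The iterate converges there.

-2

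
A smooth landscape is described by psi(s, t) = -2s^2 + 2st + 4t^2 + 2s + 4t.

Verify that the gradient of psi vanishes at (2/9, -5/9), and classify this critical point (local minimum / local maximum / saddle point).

saddle point

∇psi = (-4s + 2t + 2, 2s + 8t + 4); substituting (2/9, -5/9) gives ∇psi = (0, 0), so (2/9, -5/9) is indeed a critical point.
The Hessian of psi is constant: H = [[-4, 2], [2, 8]].
det(H) = (-4)·8 − 2² = -36.
Since det(H) < 0, H is indefinite and the critical point is a saddle point.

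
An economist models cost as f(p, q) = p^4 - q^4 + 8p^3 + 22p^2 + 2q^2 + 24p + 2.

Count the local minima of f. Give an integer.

f separates as a function of p plus a function of q, so ∇f=0 decouples.
∂f/∂p = 4(p + 1)(p + 2)(p + 3) = 0 at p ∈ {-3, -2, -1}; ∂f/∂q = -4q(q - 1)(q + 1) = 0 at q ∈ {-1, 0, 1}.
The Hessian is diagonal: diag(f_pp, f_qq). Second derivatives: f_pp(-3)=8, f_pp(-2)=-4, f_pp(-1)=8; f_qq(-1)=-8, f_qq(0)=4, f_qq(1)=-8.
Local minima occur where both diagonal entries positive: (-3, 0), (-1, 0). Count: 2.

2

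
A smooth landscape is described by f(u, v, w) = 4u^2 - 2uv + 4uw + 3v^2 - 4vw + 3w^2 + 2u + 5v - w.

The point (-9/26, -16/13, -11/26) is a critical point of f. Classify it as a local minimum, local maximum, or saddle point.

The Hessian is constant: H = [[8, -2, 4], [-2, 6, -4], [4, -4, 6]].
Leading principal minors: Δ₁ = 8, Δ₂ = 44, Δ₃ = 104.
All leading minors are positive, so H is positive definite: a local minimum.

local minimum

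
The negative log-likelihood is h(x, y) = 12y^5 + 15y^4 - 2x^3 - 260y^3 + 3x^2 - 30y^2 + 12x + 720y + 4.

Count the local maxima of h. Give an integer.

h separates as a function of x plus a function of y, so ∇h=0 decouples.
∂h/∂x = -6(x - 2)(x + 1) = 0 at x ∈ {-1, 2}; ∂h/∂y = 60(y - 3)(y - 1)(y + 1)(y + 4) = 0 at y ∈ {-4, -1, 1, 3}.
The Hessian is diagonal: diag(h_xx, h_yy). Second derivatives: h_xx(-1)=18, h_xx(2)=-18; h_yy(-4)=-6300, h_yy(-1)=1440, h_yy(1)=-1200, h_yy(3)=3360.
Local maxima occur where both diagonal entries negative: (2, -4), (2, 1). Count: 2.

2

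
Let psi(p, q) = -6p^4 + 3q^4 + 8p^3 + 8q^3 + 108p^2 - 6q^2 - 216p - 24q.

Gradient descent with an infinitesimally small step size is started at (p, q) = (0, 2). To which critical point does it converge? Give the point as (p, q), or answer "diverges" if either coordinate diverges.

psi is separable, so gradient descent decouples: p follows -∂psi/∂p, q follows -∂psi/∂q.
∂psi/∂p = -24(p - 3)(p - 1)(p + 3); at p=0 this is -216, so p increases.
∂psi/∂q = 12(q - 1)(q + 1)(q + 2); at q=2 this is 144, so q decreases.
p converges to its nearest critical value 1 (a local min of the p-part); q converges to 1. The iterate converges to (1, 1).

(1, 1)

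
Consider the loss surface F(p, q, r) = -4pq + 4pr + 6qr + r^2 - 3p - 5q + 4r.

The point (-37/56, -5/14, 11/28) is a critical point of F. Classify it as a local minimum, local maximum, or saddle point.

The Hessian is constant: H = [[0, -4, 4], [-4, 0, 6], [4, 6, 2]].
Leading principal minors: Δ₁ = 0, Δ₂ = -16, Δ₃ = -224.
The minors fit neither the all-positive nor the alternating-sign pattern, so H is indefinite: a saddle point.

saddle point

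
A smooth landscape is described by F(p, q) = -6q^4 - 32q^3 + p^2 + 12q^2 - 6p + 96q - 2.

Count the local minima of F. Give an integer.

1

F separates as a function of p plus a function of q, so ∇F=0 decouples.
∂F/∂p = 2(p - 3) = 0 at p ∈ {3}; ∂F/∂q = -24(q - 1)(q + 1)(q + 4) = 0 at q ∈ {-4, -1, 1}.
The Hessian is diagonal: diag(F_pp, F_qq). Second derivatives: F_pp(3)=2; F_qq(-4)=-360, F_qq(-1)=144, F_qq(1)=-240.
Local minima occur where both diagonal entries positive: (3, -1). Count: 1.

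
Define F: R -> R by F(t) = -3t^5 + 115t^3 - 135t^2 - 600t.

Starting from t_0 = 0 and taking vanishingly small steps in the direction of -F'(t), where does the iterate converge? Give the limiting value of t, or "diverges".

F'(t) = -15(t - 4)(t - 2)(t + 1)(t + 5), so F'(0) = -600.
Gradient descent moves in the -F' direction, i.e. t is increasing.
The nearest critical point in that direction is t = 2, where F'' = 630 > 0 (a local minimum). The iterate converges there.

2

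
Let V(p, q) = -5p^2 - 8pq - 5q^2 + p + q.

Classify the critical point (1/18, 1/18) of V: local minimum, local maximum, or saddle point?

The Hessian of V is constant: H = [[-10, -8], [-8, -10]].
det(H) = (-10)·(-10) − (-8)² = 36.
det(H) > 0 and tr(H) = -20 < 0, so H is negative definite and the point is a local maximum.

local maximum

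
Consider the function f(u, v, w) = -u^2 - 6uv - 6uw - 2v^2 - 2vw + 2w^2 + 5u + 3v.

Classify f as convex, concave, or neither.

neither

f is quadratic, so its Hessian is the constant matrix H = [[-2, -6, -6], [-6, -4, -2], [-6, -2, 4]].
Leading principal minors: -2, -28, -104.
Neither pattern holds ⇒ H is indefinite ⇒ neither convex nor concave.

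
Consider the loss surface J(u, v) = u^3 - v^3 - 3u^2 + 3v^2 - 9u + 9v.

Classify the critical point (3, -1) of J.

local minimum

The mixed partial ∂²J/∂u∂v is 0, so the Hessian at any point is diag(J_uu, J_vv) = diag(6(u - 1), 6(-v + 1)).
At (3, -1): H = diag(12, 12).
Both eigenvalues are positive, so H is positive definite: a local minimum.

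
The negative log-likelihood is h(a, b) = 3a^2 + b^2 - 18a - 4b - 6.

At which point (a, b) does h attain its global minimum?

h(a,b) separates as P(a) + Q(b) − 6, so its minimum is min P + min Q − 6.
P'(a) = 6a - 18 vanishes at a ∈ {3}; Q'(b) = 2b - 4 vanishes at b ∈ {2}.
Local minima of P (where P''>0): P(3)=-27. Local minima of Q: Q(2)=-4.
So the global minimum of h is P(3) + Q(2) − 6 = -27 − 4 − 6 = -37, attained at (3, 2).

(3, 2)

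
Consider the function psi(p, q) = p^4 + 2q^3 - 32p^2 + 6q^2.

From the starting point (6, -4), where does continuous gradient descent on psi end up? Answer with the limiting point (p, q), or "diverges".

psi is separable, so gradient descent decouples: p follows -∂psi/∂p, q follows -∂psi/∂q.
∂psi/∂p = 4p(p - 4)(p + 4); at p=6 this is 480, so p decreases.
∂psi/∂q = 6q(q + 2); at q=-4 this is 48, so q decreases.
The q-coordinate has no critical point in that direction and runs off to infinity.

diverges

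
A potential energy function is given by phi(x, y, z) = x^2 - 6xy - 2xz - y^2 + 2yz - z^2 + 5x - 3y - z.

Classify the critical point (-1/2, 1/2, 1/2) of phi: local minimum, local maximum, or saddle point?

saddle point

The Hessian is constant: H = [[2, -6, -2], [-6, -2, 2], [-2, 2, -2]].
Leading principal minors: Δ₁ = 2, Δ₂ = -40, Δ₃ = 128.
The minors fit neither the all-positive nor the alternating-sign pattern, so H is indefinite: a saddle point.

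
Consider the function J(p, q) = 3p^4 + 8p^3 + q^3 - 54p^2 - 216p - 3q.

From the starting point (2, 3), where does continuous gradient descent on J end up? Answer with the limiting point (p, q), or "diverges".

J is separable, so gradient descent decouples: p follows -∂J/∂p, q follows -∂J/∂q.
∂J/∂p = 12(p - 3)(p + 2)(p + 3); at p=2 this is -240, so p increases.
∂J/∂q = 3(q - 1)(q + 1); at q=3 this is 24, so q decreases.
p converges to its nearest critical value 3 (a local min of the p-part); q converges to 1. The iterate converges to (3, 1).

(3, 1)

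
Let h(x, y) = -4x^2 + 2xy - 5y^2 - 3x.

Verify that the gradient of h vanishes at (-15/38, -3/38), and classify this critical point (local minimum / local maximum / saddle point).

∇h = (-8x + 2y - 3, 2x - 10y); substituting (-15/38, -3/38) gives ∇h = (0, 0), so (-15/38, -3/38) is indeed a critical point.
The Hessian of h is constant: H = [[-8, 2], [2, -10]].
det(H) = (-8)·(-10) − 2² = 76.
det(H) > 0 and tr(H) = -18 < 0, so H is negative definite and the point is a local maximum.

local maximum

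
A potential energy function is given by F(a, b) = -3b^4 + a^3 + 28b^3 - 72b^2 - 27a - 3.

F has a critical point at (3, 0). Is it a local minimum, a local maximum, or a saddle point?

The mixed partial ∂²F/∂a∂b is 0, so the Hessian at any point is diag(F_aa, F_bb) = diag(6a, 12(-3b^2 + 14b - 12)).
At (3, 0): H = diag(18, -144).
The eigenvalues have opposite signs, so H is indefinite: a saddle point.

saddle point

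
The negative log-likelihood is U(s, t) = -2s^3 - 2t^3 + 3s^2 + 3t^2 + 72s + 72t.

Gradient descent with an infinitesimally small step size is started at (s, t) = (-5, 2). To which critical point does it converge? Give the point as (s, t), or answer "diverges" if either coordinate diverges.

U is separable, so gradient descent decouples: s follows -∂U/∂s, t follows -∂U/∂t.
∂U/∂s = -6(s - 4)(s + 3); at s=-5 this is -108, so s increases.
∂U/∂t = -6(t - 4)(t + 3); at t=2 this is 60, so t decreases.
s converges to its nearest critical value -3 (a local min of the s-part); t converges to -3. The iterate converges to (-3, -3).

(-3, -3)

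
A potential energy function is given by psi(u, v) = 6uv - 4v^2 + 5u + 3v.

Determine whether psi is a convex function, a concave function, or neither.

psi is quadratic, so its Hessian is the constant matrix H = [[0, 6], [6, -8]].
det(H) = -36, tr(H) = -8.
det(H) < 0, so H is indefinite: neither convex nor concave.

neither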